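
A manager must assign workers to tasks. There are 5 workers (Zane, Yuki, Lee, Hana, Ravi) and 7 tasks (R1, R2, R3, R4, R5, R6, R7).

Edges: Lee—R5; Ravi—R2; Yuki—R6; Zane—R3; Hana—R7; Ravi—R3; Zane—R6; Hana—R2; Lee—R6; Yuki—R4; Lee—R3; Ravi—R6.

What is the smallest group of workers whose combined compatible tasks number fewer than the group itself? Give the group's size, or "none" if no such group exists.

A matching saturating every worker exists, for instance Zane→R6, Yuki→R4, Lee→R5, Hana→R7, Ravi→R3.
By Hall's marriage theorem, this means |N(S)| ≥ |S| for every subset S, so no violating subset exists.

none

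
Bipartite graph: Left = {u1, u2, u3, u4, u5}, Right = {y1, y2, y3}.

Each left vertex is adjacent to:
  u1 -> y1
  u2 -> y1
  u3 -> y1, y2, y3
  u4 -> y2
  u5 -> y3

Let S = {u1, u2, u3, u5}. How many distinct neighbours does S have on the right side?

3

The union of neighbours of {u1, u2, u3, u5} is {y1, y2, y3}, which has 3 elements.
Since |N(S)| = 3 < |S| = 4, Hall's condition fails for this subset.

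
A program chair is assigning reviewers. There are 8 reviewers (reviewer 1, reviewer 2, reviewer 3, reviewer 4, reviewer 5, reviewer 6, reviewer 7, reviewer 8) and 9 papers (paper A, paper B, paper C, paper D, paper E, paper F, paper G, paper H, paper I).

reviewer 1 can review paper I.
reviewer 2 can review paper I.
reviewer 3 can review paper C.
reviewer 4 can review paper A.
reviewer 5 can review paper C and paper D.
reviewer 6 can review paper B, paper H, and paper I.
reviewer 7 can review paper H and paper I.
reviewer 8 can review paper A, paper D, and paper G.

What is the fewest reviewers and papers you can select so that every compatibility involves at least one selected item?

{reviewer 3, reviewer 4, reviewer 5, reviewer 6, reviewer 7, reviewer 8, paper I} is a vertex cover of size 7: every edge has an endpoint in this set.
No smaller cover exists because reviewer 1–paper I, reviewer 3–paper C, reviewer 4–paper A, reviewer 5–paper D, reviewer 6–paper B, reviewer 7–paper H, reviewer 8–paper G is a matching of size 7, and a cover must include an endpoint of each of these disjoint edges (König's theorem).

7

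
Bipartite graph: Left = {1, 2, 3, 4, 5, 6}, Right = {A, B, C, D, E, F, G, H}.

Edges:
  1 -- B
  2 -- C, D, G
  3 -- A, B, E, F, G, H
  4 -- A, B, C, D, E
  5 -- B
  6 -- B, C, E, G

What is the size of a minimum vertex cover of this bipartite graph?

A maximum matching has 5 edges (e.g. 1–B, 2–C, 3–G, 4–A, 6–E).
By König's theorem the minimum vertex cover has the same size. One such cover is {2, 3, 4, 6, B}.

5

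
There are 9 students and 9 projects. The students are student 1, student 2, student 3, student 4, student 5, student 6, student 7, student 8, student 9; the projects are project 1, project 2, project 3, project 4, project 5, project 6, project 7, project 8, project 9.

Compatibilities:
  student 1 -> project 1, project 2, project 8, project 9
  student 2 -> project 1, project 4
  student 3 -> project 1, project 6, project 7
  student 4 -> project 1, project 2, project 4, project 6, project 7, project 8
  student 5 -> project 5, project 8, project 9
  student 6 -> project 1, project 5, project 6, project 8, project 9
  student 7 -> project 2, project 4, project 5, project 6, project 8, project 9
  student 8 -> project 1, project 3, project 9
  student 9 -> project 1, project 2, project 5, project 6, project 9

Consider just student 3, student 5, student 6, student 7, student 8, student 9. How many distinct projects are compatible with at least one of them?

9

The union of neighbours of {student 3, student 5, student 6, student 7, student 8, student 9} is {project 1, project 2, project 3, project 4, project 5, project 6, project 7, project 8, project 9}, which has 9 elements.
Since |N(S)| = 9 ≥ |S| = 6, Hall's condition holds for this subset.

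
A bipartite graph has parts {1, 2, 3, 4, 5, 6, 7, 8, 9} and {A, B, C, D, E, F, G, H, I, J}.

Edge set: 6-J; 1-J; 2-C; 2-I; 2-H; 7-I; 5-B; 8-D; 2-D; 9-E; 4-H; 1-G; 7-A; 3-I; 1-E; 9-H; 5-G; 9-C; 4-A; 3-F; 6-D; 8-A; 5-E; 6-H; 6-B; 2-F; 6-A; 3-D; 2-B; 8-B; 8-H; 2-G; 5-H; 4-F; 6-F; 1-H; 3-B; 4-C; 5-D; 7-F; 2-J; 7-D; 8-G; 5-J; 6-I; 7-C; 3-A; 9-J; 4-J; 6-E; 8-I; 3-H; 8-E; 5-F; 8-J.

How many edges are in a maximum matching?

For example, pair 1→J, 2→H, 3→F, 4→A, 5→D, 6→B, 7→I, 8→G, 9→E.
This saturates every left vertex, so 9 is the maximum.

9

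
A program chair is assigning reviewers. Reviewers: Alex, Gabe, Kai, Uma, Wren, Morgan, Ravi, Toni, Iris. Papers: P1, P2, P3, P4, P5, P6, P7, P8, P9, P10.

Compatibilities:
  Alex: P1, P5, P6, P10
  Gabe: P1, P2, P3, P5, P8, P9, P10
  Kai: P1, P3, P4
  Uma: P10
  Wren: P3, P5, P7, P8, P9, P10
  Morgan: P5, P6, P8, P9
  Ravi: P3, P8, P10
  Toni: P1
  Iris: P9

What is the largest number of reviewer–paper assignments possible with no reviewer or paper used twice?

9

One maximum matching: Alex-P6, Gabe-P3, Kai-P4, Uma-P10, Wren-P7, Morgan-P5, Ravi-P8, Toni-P1, Iris-P9.
All 9 reviewers are matched, so no larger matching exists.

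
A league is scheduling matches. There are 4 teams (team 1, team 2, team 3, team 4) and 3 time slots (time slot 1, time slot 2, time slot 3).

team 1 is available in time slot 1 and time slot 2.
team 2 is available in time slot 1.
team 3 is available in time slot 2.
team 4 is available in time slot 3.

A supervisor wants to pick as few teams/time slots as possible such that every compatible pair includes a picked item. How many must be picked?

The 3 edges team 1–time slot 2, team 2–time slot 1, team 4–time slot 3 form a matching, so any vertex cover needs at least 3 vertices (one per matched edge).
Conversely {team 4, time slot 1, time slot 2} meets every edge and has exactly 3 vertices, so 3 is optimal.

3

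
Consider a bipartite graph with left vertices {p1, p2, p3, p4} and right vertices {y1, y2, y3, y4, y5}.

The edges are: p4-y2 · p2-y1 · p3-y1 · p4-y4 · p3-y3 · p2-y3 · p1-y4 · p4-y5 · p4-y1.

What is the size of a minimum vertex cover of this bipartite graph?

4

The 4 edges p1–y4, p2–y1, p3–y3, p4–y2 form a matching, so any vertex cover needs at least 4 vertices (one per matched edge).
Conversely {p1, p2, p3, p4} meets every edge and has exactly 4 vertices, so 4 is optimal.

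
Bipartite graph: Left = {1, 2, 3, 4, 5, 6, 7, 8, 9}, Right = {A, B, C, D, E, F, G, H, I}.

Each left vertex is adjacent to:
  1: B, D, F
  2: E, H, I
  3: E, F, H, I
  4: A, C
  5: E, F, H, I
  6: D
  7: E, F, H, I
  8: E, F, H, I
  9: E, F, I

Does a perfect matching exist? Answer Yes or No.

The set {2, 3, 5, 7, 8, 9} has only 4 neighbours ({E, F, H, I}), so by Hall's theorem at most 7 of the 9 left vertices can be matched.
Hence no matching covers every left vertex.

No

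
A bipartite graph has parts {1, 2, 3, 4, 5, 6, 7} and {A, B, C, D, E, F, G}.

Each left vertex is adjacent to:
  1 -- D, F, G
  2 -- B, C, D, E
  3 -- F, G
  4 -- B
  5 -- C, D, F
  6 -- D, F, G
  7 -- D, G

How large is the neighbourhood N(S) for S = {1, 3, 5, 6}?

The union of neighbours of {1, 3, 5, 6} is {C, D, F, G}, which has 4 elements.
Since |N(S)| = 4 ≥ |S| = 4, Hall's condition holds for this subset.

4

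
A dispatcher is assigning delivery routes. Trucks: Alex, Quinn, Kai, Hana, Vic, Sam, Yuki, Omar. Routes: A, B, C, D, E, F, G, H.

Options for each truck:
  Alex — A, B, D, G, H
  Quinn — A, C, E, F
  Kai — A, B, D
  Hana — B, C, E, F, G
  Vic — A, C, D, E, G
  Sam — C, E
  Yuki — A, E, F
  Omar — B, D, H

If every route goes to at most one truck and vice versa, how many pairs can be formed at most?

8

A valid assignment of size 8: Alex-H, Quinn-F, Kai-D, Hana-G, Vic-A, Sam-C, Yuki-E, Omar-B.
This saturates every truck, so 8 is the maximum.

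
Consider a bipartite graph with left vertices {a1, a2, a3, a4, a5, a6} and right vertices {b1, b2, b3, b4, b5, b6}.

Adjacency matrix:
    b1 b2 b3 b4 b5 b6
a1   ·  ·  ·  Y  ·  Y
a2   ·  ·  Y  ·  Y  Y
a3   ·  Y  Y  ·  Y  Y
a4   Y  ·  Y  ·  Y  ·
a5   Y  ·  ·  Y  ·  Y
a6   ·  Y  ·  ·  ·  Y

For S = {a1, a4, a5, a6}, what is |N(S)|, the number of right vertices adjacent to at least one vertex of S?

6

The union of neighbours of {a1, a4, a5, a6} is {b1, b2, b3, b4, b5, b6}, which has 6 elements.
Since |N(S)| = 6 ≥ |S| = 4, Hall's condition holds for this subset.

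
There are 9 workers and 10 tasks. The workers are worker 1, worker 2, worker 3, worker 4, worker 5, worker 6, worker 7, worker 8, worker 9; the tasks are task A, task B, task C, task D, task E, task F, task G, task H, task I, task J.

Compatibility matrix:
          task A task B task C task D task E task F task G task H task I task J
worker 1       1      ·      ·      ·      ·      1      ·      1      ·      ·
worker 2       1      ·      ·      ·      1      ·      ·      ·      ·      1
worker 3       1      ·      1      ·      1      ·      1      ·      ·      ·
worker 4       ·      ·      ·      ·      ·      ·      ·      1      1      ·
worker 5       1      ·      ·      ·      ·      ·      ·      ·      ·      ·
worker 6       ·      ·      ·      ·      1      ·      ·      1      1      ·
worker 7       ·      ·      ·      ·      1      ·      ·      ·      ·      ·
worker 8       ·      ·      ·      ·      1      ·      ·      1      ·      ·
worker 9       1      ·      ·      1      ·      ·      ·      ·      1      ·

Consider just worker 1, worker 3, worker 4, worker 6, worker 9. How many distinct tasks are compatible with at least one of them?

The union of neighbours of {worker 1, worker 3, worker 4, worker 6, worker 9} is {task A, task C, task D, task E, task F, task G, task H, task I}, which has 8 elements.
Since |N(S)| = 8 ≥ |S| = 5, Hall's condition holds for this subset.

8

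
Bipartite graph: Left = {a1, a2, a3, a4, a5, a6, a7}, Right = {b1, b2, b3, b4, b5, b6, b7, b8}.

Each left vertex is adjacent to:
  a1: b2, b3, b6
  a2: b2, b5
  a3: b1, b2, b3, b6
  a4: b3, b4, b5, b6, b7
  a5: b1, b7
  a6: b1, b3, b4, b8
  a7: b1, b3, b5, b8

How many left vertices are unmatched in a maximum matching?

One maximum matching: a1-b2, a2-b5, a3-b6, a4-b7, a5-b1, a6-b8, a7-b3.
All 7 left vertices are matched, so no larger matching exists.
That matches 7 of the 7, leaving 0 unmatched; no matching can do better.

0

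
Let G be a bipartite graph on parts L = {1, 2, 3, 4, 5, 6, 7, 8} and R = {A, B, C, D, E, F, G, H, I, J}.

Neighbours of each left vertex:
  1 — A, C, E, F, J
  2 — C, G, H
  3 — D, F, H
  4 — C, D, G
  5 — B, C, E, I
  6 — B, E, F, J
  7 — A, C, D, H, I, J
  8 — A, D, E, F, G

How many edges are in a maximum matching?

One maximum matching: 1–A, 2–H, 3–F, 4–C, 5–E, 6–B, 7–J, 8–G.
This saturates every left vertex, so 8 is the maximum.

8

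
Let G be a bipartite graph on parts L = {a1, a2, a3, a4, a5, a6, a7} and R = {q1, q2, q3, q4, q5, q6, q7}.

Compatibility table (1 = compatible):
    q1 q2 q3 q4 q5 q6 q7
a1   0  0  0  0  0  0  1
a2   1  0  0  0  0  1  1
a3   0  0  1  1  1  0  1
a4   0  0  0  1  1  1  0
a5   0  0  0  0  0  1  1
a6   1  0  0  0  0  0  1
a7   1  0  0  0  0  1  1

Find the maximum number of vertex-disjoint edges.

A valid assignment of size 5: a1–q7, a2–q1, a3–q4, a4–q5, a5–q6.
The set {a1, a2, a5, a6, a7} has only 3 neighbours ({q1, q6, q7}), so by Hall's theorem at most 5 of the 7 left vertices can be matched.

5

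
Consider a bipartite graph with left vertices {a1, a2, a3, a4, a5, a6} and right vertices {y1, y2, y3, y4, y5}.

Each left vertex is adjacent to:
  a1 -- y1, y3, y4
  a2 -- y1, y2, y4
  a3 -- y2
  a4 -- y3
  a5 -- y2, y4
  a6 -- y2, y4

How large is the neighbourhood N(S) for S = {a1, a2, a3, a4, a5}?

4

The union of neighbours of {a1, a2, a3, a4, a5} is {y1, y2, y3, y4}, which has 4 elements.
Since |N(S)| = 4 < |S| = 5, Hall's condition fails for this subset.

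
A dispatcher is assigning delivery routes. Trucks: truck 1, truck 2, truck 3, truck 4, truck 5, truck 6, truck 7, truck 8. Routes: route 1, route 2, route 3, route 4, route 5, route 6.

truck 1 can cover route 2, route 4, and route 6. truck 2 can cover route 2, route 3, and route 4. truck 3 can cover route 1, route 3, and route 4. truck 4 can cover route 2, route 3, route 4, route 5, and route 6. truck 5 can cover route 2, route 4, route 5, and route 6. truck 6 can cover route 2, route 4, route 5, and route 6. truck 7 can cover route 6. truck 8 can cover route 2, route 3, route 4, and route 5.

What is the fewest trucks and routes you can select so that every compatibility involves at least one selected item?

A maximum matching has 6 edges (e.g. truck 1–route 4, truck 2–route 3, truck 3–route 1, truck 4–route 5, truck 5–route 6, truck 6–route 2).
By König's theorem the minimum vertex cover has the same size. One such cover is {truck 3, route 2, route 3, route 4, route 5, route 6}.

6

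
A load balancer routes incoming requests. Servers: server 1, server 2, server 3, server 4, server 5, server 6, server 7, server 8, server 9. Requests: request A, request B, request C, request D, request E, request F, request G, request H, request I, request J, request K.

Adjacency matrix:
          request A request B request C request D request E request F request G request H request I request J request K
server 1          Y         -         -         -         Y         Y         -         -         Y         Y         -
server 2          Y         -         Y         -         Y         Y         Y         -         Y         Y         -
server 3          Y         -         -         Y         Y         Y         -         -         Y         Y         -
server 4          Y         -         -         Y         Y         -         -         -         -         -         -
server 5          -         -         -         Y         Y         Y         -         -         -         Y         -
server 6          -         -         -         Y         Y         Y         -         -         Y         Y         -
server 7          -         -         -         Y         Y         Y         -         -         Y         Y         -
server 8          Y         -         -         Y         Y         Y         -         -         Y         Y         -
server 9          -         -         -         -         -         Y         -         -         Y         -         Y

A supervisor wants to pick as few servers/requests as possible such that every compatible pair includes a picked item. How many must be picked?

A maximum matching has 8 edges (e.g. server 1–request I, server 2–request G, server 3–request J, server 4–request A, server 5–request D, server 6–request F, server 7–request E, server 9–request K).
By König's theorem the minimum vertex cover has the same size. One such cover is {server 2, server 9, request A, request D, request E, request F, request I, request J}.

8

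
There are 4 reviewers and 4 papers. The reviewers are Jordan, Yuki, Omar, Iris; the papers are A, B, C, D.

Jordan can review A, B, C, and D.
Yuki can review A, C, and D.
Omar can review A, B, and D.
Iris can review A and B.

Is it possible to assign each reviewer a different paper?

One maximum matching: Jordan-A, Yuki-C, Omar-D, Iris-B.
Every reviewer is matched, so this is a perfect matching.

Yes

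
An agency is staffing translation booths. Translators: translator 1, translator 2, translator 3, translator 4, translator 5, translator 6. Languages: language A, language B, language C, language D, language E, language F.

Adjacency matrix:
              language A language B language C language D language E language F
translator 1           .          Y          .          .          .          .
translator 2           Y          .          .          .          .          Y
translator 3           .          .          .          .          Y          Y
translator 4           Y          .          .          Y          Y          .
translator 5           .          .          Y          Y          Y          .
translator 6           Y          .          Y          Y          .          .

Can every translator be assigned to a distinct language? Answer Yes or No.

A valid assignment of size 6: translator 1–language B, translator 2–language F, translator 3–language E, translator 4–language A, translator 5–language C, translator 6–language D.
Every translator is matched, so this is a perfect matching.

Yes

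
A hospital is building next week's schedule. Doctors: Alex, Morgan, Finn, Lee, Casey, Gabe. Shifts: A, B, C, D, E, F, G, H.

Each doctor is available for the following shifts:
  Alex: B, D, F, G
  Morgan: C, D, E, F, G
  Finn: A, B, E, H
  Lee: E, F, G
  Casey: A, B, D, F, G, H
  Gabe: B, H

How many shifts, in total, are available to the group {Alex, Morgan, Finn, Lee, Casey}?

The union of neighbours of {Alex, Morgan, Finn, Lee, Casey} is {A, B, C, D, E, F, G, H}, which has 8 elements.
Since |N(S)| = 8 ≥ |S| = 5, Hall's condition holds for this subset.

8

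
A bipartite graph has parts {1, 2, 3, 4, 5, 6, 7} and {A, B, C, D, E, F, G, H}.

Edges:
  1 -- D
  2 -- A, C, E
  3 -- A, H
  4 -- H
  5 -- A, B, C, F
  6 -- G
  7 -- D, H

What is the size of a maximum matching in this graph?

A valid assignment of size 6: 1–D, 2–E, 3–A, 4–H, 5–B, 6–G.
The set {1, 4, 7} has only 2 neighbours ({D, H}), so by Hall's theorem at most 6 of the 7 left vertices can be matched.

6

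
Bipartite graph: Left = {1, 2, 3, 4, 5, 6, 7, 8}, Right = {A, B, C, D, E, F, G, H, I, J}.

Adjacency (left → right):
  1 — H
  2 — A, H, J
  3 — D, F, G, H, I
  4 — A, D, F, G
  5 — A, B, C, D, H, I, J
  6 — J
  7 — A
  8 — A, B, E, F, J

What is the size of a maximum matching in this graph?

A valid assignment of size 7: 1–H, 2–A, 3–G, 4–F, 5–B, 6–J, 8–E.
The set {1, 2, 6, 7} has only 3 neighbours ({A, H, J}), so by Hall's theorem at most 7 of the 8 left vertices can be matched.

7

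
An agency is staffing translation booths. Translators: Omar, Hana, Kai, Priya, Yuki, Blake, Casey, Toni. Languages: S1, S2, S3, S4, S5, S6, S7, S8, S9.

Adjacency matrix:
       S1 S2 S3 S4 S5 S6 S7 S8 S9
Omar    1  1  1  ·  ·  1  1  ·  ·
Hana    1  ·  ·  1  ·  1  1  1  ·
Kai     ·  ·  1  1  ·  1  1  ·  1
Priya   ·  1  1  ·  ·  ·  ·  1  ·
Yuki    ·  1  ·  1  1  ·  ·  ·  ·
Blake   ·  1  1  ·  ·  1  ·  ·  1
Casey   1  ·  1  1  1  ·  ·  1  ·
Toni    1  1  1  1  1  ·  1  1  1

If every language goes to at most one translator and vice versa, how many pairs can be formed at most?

8

One maximum matching: Omar–S7, Hana–S4, Kai–S6, Priya–S8, Yuki–S5, Blake–S9, Casey–S3, Toni–S2.
All 8 translators are matched, so no larger matching exists.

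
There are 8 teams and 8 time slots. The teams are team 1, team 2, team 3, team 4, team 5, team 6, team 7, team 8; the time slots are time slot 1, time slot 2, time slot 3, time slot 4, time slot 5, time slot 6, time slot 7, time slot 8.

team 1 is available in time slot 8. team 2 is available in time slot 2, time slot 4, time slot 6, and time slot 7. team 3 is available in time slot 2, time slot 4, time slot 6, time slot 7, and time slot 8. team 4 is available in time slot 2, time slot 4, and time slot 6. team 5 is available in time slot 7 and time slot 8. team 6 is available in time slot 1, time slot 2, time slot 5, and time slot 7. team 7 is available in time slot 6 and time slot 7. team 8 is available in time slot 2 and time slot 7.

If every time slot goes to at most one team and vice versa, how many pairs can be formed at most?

A valid assignment of size 6: team 1→time slot 8, team 2→time slot 6, team 3→time slot 4, team 4→time slot 2, team 5→time slot 7, team 6→time slot 5.
The set {team 1, team 2, team 3, team 4, team 5, team 7, team 8} has only 5 neighbours ({time slot 2, time slot 4, time slot 6, time slot 7, time slot 8}), so by Hall's theorem at most 6 of the 8 teams can be matched.

6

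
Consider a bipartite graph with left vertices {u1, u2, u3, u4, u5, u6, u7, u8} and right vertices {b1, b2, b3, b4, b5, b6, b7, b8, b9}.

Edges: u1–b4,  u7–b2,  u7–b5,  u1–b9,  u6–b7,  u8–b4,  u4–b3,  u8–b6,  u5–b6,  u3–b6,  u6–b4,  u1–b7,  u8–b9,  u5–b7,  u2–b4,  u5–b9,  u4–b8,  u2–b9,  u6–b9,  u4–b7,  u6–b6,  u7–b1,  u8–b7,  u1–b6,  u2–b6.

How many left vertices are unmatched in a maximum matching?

One maximum matching: u1–b4, u2–b9, u3–b6, u4–b3, u5–b7, u7–b5.
The set {u1, u2, u3, u5, u6, u8} has only 4 neighbours ({b4, b6, b7, b9}), so by Hall's theorem at most 6 of the 8 left vertices can be matched.
That matches 6 of the 8, leaving 2 unmatched; no matching can do better.

2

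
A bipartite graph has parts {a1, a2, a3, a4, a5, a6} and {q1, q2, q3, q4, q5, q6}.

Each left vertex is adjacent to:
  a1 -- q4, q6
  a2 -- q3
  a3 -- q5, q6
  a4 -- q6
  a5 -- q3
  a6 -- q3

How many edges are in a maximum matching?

4

For example, pair a1→q4, a2→q3, a3→q5, a4→q6.
The set {a2, a5, a6} has only 1 neighbour ({q3}), so by Hall's theorem at most 4 of the 6 left vertices can be matched.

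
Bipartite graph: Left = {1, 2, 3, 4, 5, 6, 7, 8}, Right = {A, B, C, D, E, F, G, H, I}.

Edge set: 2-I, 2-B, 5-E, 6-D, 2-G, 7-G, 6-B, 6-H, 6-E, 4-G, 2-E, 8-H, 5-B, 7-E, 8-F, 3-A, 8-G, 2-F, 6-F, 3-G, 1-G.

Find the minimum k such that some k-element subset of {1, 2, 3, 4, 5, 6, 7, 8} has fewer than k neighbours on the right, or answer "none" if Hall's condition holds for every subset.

Take S = {1, 4}. Its neighbourhood is {G}, so |N(S)| = 1 < |S| = 2.
No single vertex violates Hall's condition since each has at least one neighbour, so 2 is the minimum.

2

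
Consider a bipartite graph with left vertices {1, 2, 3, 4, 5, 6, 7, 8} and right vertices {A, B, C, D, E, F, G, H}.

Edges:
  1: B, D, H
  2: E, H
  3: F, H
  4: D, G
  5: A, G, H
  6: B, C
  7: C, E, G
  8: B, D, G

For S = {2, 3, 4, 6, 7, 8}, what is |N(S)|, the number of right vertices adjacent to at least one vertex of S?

7

The union of neighbours of {2, 3, 4, 6, 7, 8} is {B, C, D, E, F, G, H}, which has 7 elements.
Since |N(S)| = 7 ≥ |S| = 6, Hall's condition holds for this subset.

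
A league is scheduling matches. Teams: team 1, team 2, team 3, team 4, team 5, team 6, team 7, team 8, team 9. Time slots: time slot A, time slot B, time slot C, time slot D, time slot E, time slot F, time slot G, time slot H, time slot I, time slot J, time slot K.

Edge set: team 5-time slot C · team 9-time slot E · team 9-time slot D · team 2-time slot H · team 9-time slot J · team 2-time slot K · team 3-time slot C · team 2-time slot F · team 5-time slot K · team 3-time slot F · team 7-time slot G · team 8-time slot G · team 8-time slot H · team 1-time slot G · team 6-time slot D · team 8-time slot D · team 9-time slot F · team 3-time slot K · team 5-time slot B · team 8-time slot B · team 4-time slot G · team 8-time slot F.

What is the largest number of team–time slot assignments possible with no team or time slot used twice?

A valid assignment of size 7: team 1-time slot G, team 2-time slot K, team 3-time slot C, team 5-time slot B, team 6-time slot D, team 8-time slot H, team 9-time slot F.
The set {team 1, team 4, team 7} has only 1 neighbour ({time slot G}), so by Hall's theorem at most 7 of the 9 teams can be matched.

7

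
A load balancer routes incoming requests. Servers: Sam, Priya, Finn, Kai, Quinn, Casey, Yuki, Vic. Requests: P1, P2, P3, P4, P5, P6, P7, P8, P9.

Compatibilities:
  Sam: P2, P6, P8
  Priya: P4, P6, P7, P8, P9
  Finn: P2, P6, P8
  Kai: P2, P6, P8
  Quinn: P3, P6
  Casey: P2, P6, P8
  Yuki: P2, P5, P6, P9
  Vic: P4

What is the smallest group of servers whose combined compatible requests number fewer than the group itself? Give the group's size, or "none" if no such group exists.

Take S = {Sam, Finn, Kai, Casey}. Its neighbourhood is {P2, P6, P8}, so |N(S)| = 3 < |S| = 4.
Every subset of size less than 4 has at least as many neighbours as members, so 4 is the minimum.

4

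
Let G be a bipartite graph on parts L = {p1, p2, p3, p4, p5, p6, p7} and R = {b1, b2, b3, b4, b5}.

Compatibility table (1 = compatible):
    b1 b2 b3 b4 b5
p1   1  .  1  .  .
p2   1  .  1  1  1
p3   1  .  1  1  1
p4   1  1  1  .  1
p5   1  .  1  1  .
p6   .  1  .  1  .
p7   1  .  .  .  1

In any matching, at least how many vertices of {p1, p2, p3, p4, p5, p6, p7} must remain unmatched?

2

For example, pair p1–b1, p2–b5, p3–b4, p4–b2, p5–b3.
The set {p1, p2, p3, p4, p5, p6, p7} has only 5 neighbours ({b1, b2, b3, b4, b5}), so by Hall's theorem at most 5 of the 7 left vertices can be matched.
That matches 5 of the 7, leaving 2 unmatched; no matching can do better.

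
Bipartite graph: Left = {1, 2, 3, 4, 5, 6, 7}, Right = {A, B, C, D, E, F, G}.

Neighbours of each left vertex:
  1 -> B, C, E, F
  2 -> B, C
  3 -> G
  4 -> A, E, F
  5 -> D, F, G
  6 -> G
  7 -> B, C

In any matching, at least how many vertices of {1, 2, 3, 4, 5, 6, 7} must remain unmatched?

1

For example, pair 1-E, 2-C, 3-G, 4-F, 5-D, 7-B.
The set {3, 6} has only 1 neighbour ({G}), so by Hall's theorem at most 6 of the 7 left vertices can be matched.
That matches 6 of the 7, leaving 1 unmatched; no matching can do better.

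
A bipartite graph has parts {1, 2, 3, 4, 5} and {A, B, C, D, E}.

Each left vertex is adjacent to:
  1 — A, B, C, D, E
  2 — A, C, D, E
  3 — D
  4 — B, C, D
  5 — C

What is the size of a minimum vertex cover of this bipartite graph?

5

A maximum matching has 5 edges (e.g. 1–A, 2–E, 3–D, 4–B, 5–C).
By König's theorem the minimum vertex cover has the same size. One such cover is {1, 2, 3, 4, 5}.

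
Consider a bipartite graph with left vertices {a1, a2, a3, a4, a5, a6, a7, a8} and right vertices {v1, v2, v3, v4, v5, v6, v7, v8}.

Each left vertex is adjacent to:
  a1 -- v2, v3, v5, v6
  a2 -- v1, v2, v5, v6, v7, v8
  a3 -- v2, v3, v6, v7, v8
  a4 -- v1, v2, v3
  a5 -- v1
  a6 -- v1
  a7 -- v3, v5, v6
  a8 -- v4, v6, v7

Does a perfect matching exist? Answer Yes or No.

No

The set {a5, a6} has only 1 neighbour ({v1}), so by Hall's theorem at most 7 of the 8 left vertices can be matched.
Hence no matching covers every left vertex.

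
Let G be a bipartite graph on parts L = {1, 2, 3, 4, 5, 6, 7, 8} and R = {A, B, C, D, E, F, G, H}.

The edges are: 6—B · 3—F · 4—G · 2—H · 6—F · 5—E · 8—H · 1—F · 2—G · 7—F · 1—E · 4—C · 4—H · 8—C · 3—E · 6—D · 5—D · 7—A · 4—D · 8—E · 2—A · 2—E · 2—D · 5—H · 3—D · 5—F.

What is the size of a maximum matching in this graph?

One maximum matching: 1–F, 2–G, 3–D, 4–C, 5–H, 6–B, 7–A, 8–E.
All 8 left vertices are matched, so no larger matching exists.

8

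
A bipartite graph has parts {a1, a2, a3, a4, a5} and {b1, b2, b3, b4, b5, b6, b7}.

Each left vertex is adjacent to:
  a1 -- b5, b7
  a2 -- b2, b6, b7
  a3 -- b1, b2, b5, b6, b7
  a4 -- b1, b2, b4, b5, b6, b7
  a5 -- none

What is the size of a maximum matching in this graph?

4

One maximum matching: a1–b5, a2–b6, a3–b1, a4–b7.
The set {a5} has only 0 neighbours (∅), so by Hall's theorem at most 4 of the 5 left vertices can be matched.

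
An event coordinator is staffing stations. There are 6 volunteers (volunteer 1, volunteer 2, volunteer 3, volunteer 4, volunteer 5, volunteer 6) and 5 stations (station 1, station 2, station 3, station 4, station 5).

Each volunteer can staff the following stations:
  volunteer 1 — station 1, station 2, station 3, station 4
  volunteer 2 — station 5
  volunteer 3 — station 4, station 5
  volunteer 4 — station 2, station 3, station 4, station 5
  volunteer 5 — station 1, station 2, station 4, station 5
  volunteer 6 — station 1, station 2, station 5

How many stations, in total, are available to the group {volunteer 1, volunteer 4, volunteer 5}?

5

The union of neighbours of {volunteer 1, volunteer 4, volunteer 5} is {station 1, station 2, station 3, station 4, station 5}, which has 5 elements.
Since |N(S)| = 5 ≥ |S| = 3, Hall's condition holds for this subset.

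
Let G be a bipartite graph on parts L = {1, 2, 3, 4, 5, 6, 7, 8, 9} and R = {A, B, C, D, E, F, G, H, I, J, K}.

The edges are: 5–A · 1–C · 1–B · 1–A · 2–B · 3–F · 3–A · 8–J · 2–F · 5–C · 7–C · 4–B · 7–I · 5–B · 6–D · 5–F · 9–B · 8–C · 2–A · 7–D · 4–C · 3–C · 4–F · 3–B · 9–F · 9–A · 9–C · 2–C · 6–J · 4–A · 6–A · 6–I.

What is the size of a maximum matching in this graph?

A valid assignment of size 7: 1→A, 2→C, 3→F, 4→B, 6→I, 7→D, 8→J.
The set {1, 2, 3, 4, 5, 9} has only 4 neighbours ({A, B, C, F}), so by Hall's theorem at most 7 of the 9 left vertices can be matched.

7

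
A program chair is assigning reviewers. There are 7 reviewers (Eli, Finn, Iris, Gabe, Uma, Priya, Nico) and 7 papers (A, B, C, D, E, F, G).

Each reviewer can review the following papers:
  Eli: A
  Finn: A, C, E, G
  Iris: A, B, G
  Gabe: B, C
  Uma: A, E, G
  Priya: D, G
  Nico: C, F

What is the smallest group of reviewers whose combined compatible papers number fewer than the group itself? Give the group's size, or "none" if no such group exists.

A matching saturating every reviewer exists, for instance Eli→A, Finn→C, Iris→G, Gabe→B, Uma→E, Priya→D, Nico→F.
By Hall's marriage theorem, this means |N(S)| ≥ |S| for every subset S, so no violating subset exists.

none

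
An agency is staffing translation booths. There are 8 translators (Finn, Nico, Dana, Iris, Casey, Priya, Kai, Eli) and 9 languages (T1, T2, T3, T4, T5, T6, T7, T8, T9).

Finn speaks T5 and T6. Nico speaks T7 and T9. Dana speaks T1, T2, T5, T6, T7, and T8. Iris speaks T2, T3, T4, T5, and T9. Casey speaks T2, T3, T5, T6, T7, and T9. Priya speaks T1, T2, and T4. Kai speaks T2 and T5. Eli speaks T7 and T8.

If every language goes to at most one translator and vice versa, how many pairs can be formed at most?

For example, pair Finn-T6, Nico-T9, Dana-T5, Iris-T4, Casey-T3, Priya-T1, Kai-T2, Eli-T7.
This saturates every translator, so 8 is the maximum.

8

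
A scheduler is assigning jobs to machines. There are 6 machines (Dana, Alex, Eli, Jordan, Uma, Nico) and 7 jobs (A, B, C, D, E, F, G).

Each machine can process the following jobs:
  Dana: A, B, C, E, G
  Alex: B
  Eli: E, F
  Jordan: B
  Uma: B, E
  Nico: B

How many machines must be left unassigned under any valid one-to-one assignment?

For example, pair Dana–G, Alex–B, Eli–F, Uma–E.
The set {Alex, Jordan, Nico} has only 1 neighbour ({B}), so by Hall's theorem at most 4 of the 6 machines can be matched.
That matches 4 of the 6, leaving 2 unmatched; no matching can do better.

2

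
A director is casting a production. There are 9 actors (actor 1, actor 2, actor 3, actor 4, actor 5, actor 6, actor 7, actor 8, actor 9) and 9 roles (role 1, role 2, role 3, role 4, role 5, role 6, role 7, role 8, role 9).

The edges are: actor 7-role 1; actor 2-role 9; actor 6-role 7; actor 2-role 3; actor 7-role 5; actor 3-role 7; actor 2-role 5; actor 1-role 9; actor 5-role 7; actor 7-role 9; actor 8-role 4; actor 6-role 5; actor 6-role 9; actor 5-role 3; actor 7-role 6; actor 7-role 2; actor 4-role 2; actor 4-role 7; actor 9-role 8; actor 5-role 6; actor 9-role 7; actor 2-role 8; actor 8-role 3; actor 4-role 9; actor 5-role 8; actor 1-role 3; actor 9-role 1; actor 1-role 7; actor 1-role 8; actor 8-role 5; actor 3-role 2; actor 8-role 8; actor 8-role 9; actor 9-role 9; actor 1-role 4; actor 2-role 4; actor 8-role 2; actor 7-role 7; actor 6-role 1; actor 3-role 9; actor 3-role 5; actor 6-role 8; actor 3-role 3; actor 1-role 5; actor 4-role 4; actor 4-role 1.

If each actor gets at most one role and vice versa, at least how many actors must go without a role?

One maximum matching: actor 1-role 5, actor 2-role 4, actor 3-role 2, actor 4-role 1, actor 5-role 6, actor 6-role 7, actor 7-role 9, actor 8-role 3, actor 9-role 8.
This saturates every actor, so 9 is the maximum.
That matches 9 of the 9, leaving 0 unmatched; no matching can do better.

0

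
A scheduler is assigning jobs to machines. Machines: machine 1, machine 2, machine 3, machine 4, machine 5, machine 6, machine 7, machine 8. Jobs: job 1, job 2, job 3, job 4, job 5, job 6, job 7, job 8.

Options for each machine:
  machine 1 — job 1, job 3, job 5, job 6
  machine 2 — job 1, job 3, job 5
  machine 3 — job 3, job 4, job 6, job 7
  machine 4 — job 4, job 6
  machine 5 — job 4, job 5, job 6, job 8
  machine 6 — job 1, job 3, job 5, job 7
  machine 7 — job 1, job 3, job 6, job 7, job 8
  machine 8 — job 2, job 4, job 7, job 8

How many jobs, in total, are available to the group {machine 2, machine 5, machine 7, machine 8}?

The union of neighbours of {machine 2, machine 5, machine 7, machine 8} is {job 1, job 2, job 3, job 4, job 5, job 6, job 7, job 8}, which has 8 elements.
Since |N(S)| = 8 ≥ |S| = 4, Hall's condition holds for this subset.

8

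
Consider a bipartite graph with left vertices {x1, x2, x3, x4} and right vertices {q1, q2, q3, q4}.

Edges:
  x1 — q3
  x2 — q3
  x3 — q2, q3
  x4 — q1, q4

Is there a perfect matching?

No

The set {x1, x2} has only 1 neighbour ({q3}), so by Hall's theorem at most 3 of the 4 left vertices can be matched.
Hence no matching covers every left vertex.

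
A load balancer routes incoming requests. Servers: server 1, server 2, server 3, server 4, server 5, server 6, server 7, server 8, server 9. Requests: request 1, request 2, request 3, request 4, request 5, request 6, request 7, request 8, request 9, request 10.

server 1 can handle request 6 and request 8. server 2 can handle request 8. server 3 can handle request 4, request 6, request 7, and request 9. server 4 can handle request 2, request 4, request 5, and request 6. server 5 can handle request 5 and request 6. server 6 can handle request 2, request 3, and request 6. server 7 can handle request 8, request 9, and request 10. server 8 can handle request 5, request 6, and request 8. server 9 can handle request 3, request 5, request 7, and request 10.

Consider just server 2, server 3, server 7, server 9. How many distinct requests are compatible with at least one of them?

8

The union of neighbours of {server 2, server 3, server 7, server 9} is {request 3, request 4, request 5, request 6, request 7, request 8, request 9, request 10}, which has 8 elements.
Since |N(S)| = 8 ≥ |S| = 4, Hall's condition holds for this subset.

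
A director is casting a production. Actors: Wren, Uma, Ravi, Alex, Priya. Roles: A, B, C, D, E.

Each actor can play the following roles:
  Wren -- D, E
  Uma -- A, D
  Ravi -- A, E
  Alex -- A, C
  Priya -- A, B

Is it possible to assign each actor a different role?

A valid assignment of size 5: Wren-D, Uma-A, Ravi-E, Alex-C, Priya-B.
Every actor is matched, so this is a perfect matching.

Yes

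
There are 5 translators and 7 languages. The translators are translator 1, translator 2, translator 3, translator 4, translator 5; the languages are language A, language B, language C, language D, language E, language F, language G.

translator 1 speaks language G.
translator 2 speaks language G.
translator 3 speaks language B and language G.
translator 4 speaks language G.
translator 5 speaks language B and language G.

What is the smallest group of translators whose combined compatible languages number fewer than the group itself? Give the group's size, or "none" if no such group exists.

2

Take S = {translator 1, translator 2}. Its neighbourhood is {language G}, so |N(S)| = 1 < |S| = 2.
No single vertex violates Hall's condition since each has at least one neighbour, so 2 is the minimum.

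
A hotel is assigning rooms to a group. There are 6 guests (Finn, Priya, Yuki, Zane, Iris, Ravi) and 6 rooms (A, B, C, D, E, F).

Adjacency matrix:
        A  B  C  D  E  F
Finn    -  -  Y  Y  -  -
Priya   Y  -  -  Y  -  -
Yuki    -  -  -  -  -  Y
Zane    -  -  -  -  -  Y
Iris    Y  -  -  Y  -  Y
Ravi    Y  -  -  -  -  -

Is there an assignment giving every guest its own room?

The set {Priya, Yuki, Zane, Iris, Ravi} has only 3 neighbours ({A, D, F}), so by Hall's theorem at most 4 of the 6 guests can be matched.
Hence no matching covers every guest.

No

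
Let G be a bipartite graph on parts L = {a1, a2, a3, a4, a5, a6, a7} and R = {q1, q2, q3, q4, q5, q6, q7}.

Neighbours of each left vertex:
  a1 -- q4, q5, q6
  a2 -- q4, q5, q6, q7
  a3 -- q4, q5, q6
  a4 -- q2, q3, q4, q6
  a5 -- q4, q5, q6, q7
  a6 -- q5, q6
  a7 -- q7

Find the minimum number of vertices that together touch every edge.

5

{a4, q4, q5, q6, q7} is a vertex cover of size 5: every edge has an endpoint in this set.
No smaller cover exists because a1–q4, a2–q7, a3–q5, a4–q2, a5–q6 is a matching of size 5, and a cover must include an endpoint of each of these disjoint edges (König's theorem).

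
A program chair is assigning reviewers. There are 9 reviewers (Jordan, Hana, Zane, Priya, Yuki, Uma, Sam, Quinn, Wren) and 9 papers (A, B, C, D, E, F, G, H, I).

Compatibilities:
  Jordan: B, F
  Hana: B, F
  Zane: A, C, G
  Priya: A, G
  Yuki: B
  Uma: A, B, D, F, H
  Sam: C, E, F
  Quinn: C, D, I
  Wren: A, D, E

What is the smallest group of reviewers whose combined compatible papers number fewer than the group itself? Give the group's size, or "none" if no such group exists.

Take S = {Jordan, Hana, Yuki}. Its neighbourhood is {B, F}, so |N(S)| = 2 < |S| = 3.
Every subset of size less than 3 has at least as many neighbours as members, so 3 is the minimum.

3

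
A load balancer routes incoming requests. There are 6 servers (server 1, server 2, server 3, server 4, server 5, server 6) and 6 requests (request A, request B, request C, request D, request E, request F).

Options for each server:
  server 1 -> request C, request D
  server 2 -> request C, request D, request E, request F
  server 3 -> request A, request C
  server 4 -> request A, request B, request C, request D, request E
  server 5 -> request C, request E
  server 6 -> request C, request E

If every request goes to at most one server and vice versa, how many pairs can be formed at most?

For example, pair server 1→request D, server 2→request F, server 3→request A, server 4→request B, server 5→request C, server 6→request E.
This saturates every server, so 6 is the maximum.

6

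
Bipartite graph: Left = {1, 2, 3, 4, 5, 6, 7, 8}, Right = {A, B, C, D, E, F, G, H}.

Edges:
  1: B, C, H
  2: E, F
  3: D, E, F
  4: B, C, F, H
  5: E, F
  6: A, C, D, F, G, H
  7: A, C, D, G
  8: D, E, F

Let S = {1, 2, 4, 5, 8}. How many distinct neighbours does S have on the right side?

The union of neighbours of {1, 2, 4, 5, 8} is {B, C, D, E, F, H}, which has 6 elements.
Since |N(S)| = 6 ≥ |S| = 5, Hall's condition holds for this subset.

6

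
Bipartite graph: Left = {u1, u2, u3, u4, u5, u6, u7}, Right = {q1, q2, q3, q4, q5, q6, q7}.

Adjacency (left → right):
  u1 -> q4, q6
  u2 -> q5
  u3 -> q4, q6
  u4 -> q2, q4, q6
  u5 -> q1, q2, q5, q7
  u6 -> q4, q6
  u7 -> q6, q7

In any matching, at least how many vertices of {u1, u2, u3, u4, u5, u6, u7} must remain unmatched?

1

For example, pair u1→q4, u2→q5, u3→q6, u4→q2, u5→q1, u7→q7.
The set {u1, u3, u6} has only 2 neighbours ({q4, q6}), so by Hall's theorem at most 6 of the 7 left vertices can be matched.
That matches 6 of the 7, leaving 1 unmatched; no matching can do better.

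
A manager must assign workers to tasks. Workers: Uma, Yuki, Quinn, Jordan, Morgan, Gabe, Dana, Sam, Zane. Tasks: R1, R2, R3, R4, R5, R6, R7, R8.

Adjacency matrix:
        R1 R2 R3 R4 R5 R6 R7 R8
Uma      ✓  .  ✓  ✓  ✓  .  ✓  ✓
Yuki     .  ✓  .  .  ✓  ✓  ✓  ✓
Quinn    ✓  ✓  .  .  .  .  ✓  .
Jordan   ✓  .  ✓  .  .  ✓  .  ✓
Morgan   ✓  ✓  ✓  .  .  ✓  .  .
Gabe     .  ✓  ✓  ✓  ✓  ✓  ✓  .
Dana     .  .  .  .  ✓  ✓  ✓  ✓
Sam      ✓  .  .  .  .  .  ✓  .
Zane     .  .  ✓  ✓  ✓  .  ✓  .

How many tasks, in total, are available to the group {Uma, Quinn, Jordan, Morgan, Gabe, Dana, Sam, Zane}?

The union of neighbours of {Uma, Quinn, Jordan, Morgan, Gabe, Dana, Sam, Zane} is {R1, R2, R3, R4, R5, R6, R7, R8}, which has 8 elements.
Since |N(S)| = 8 ≥ |S| = 8, Hall's condition holds for this subset.

8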